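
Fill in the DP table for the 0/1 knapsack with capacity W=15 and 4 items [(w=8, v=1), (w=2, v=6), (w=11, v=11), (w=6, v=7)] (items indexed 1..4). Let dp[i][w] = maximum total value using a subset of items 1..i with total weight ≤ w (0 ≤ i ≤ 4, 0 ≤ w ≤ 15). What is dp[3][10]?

i\w   0   1   2   3   4   5   6   7   8   9  10  11  12  13  14  15
  0   0   0   0   0   0   0   0   0   0   0   0   0   0   0   0   0
  1   0   0   0   0   0   0   0   0   1   1   1   1   1   1   1   1
  2   0   0   6   6   6   6   6   6   6   6   7   7   7   7   7   7
  3   0   0   6   6   6   6   6   6   6   6   7  11  11  17  17  17
  4   0   0   6   6   6   6   7   7  13  13  13  13  13  17  17  17

7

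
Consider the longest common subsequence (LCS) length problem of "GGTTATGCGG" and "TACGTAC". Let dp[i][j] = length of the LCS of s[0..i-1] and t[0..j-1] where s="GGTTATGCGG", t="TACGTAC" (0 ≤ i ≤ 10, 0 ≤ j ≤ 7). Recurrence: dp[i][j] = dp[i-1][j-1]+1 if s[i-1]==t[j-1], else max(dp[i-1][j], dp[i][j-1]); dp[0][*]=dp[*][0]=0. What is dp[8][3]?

   ''  T  A  C  G  T  A  C
''  0  0  0  0  0  0  0  0
 G  0  0  0  0  1  1  1  1
 G  0  0  0  0  1  1  1  1
 T  0  1  1  1  1  2  2  2
 T  0  1  1  1  1  2  2  2
 A  0  1  2  2  2  2  3  3
 T  0  1  2  2  2  3  3  3
 G  0  1  2  2  3  3  3  3
 C  0  1  2  3  3  3  3  4
 G  0  1  2  3  4  4  4  4
 G  0  1  2  3  4  4  4  4

3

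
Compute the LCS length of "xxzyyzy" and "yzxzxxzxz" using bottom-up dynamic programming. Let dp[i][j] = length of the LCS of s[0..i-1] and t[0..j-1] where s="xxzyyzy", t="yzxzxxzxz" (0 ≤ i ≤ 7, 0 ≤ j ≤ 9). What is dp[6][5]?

   ''  y  z  x  z  x  x  z  x  z
''  0  0  0  0  0  0  0  0  0  0
 x  0  0  0  1  1  1  1  1  1  1
 x  0  0  0  1  1  2  2  2  2  2
 z  0  0  1  1  2  2  2  3  3  3
 y  0  1  1  1  2  2  2  3  3  3
 y  0  1  1  1  2  2  2  3  3  3
 z  0  1  2  2  2  2  2  3  3  4
 y  0  1  2  2  2  2  2  3  3  4

2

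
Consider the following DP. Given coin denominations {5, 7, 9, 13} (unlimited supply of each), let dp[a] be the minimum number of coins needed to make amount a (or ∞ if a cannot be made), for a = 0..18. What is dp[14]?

 a  0  1  2  3  4  5  6  7  8  9 10 11 12 13 14 15 16 17 18
dp  0  -  -  -  -  1  -  1  -  1  2  -  2  1  2  3  2  3  2
(- denotes ∞ / unreachable)

2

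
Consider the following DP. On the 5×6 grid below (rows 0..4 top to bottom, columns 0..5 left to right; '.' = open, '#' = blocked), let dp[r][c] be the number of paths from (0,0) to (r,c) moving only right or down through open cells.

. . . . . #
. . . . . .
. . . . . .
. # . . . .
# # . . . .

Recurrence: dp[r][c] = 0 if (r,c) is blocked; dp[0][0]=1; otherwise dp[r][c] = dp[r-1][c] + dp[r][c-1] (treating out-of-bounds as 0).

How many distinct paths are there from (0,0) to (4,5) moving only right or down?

r\c   0   1   2   3   4   5
  0   1   1   1   1   1   0
  1   1   2   3   4   5   5
  2   1   3   6  10  15  20
  3   1   0   6  16  31  51
  4   0   0   6  22  53 104

104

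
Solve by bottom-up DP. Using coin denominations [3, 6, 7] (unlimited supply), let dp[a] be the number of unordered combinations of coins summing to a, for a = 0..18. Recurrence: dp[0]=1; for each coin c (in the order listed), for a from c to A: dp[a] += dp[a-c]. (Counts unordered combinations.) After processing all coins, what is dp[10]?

after  coin     0     1     2     3     4     5     6     7     8     9    10    11    12    13    14    15    16    17    18
          3     1     0     0     1     0     0     1     0     0     1     0     0     1     0     0     1     0     0     1
          6     1     0     0     1     0     0     2     0     0     2     0     0     3     0     0     3     0     0     4
          7     1     0     0     1     0     0     2     1     0     2     1     0     3     2     1     3     2     1     4

1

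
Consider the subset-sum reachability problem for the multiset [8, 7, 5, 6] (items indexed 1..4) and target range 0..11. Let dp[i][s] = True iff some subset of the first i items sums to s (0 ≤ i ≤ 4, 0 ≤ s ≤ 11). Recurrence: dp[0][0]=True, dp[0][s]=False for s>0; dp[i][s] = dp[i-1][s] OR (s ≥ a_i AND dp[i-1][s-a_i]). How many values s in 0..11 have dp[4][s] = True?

i\s   0   1   2   3   4   5   6   7   8   9  10  11
  0   T   F   F   F   F   F   F   F   F   F   F   F
  1   T   F   F   F   F   F   F   F   T   F   F   F
  2   T   F   F   F   F   F   F   T   T   F   F   F
  3   T   F   F   F   F   T   F   T   T   F   F   F
  4   T   F   F   F   F   T   T   T   T   F   F   T

6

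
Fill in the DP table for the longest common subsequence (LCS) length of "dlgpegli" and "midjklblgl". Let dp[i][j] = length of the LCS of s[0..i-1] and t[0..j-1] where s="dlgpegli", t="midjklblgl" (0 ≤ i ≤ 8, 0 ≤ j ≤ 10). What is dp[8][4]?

1

   ''  m  i  d  j  k  l  b  l  g  l
''  0  0  0  0  0  0  0  0  0  0  0
 d  0  0  0  1  1  1  1  1  1  1  1
 l  0  0  0  1  1  1  2  2  2  2  2
 g  0  0  0  1  1  1  2  2  2  3  3
 p  0  0  0  1  1  1  2  2  2  3  3
 e  0  0  0  1  1  1  2  2  2  3  3
 g  0  0  0  1  1  1  2  2  2  3  3
 l  0  0  0  1  1  1  2  2  3  3  4
 i  0  0  1  1  1  1  2  2  3  3  4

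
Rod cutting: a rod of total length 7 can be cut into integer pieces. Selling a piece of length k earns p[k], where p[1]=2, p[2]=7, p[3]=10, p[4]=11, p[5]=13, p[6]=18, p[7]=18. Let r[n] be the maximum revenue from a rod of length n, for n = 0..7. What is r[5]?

17

   n    0    1    2    3    4    5    6    7
r[n]    0    2    7   10   14   17   21   24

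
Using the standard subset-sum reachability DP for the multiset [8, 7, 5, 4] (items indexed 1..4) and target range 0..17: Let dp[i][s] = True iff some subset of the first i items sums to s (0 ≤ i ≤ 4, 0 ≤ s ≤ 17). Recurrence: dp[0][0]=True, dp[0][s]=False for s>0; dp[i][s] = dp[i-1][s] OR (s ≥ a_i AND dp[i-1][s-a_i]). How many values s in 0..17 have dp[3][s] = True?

7

i\s   0   1   2   3   4   5   6   7   8   9  10  11  12  13  14  15  16  17
  0   T   F   F   F   F   F   F   F   F   F   F   F   F   F   F   F   F   F
  1   T   F   F   F   F   F   F   F   T   F   F   F   F   F   F   F   F   F
  2   T   F   F   F   F   F   F   T   T   F   F   F   F   F   F   T   F   F
  3   T   F   F   F   F   T   F   T   T   F   F   F   T   T   F   T   F   F
  4   T   F   F   F   T   T   F   T   T   T   F   T   T   T   F   T   T   T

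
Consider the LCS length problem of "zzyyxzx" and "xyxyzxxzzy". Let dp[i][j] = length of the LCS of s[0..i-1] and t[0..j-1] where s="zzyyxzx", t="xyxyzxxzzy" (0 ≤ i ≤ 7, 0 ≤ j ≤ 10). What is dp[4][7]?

2

   ''  x  y  x  y  z  x  x  z  z  y
''  0  0  0  0  0  0  0  0  0  0  0
 z  0  0  0  0  0  1  1  1  1  1  1
 z  0  0  0  0  0  1  1  1  2  2  2
 y  0  0  1  1  1  1  1  1  2  2  3
 y  0  0  1  1  2  2  2  2  2  2  3
 x  0  1  1  2  2  2  3  3  3  3  3
 z  0  1  1  2  2  3  3  3  4  4  4
 x  0  1  1  2  2  3  4  4  4  4  4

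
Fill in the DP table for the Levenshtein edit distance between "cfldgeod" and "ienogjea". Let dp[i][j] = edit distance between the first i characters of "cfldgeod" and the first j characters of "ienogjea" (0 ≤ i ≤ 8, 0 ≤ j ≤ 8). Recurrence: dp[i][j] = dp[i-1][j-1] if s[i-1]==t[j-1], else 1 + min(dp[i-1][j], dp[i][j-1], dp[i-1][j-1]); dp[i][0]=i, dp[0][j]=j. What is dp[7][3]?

   ''  i  e  n  o  g  j  e  a
''  0  1  2  3  4  5  6  7  8
 c  1  1  2  3  4  5  6  7  8
 f  2  2  2  3  4  5  6  7  8
 l  3  3  3  3  4  5  6  7  8
 d  4  4  4  4  4  5  6  7  8
 g  5  5  5  5  5  4  5  6  7
 e  6  6  5  6  6  5  5  5  6
 o  7  7  6  6  6  6  6  6  6
 d  8  8  7  7  7  7  7  7  7

6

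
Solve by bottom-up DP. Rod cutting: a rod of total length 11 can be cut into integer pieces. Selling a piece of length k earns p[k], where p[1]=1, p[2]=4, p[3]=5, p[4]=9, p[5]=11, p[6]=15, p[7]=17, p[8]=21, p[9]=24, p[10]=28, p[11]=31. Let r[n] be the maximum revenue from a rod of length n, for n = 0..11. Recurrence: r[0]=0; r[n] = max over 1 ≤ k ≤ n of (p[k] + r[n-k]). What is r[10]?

28

   n    0    1    2    3    4    5    6    7    8    9   10   11
r[n]    0    1    4    5    9   11   15   17   21   24   28   31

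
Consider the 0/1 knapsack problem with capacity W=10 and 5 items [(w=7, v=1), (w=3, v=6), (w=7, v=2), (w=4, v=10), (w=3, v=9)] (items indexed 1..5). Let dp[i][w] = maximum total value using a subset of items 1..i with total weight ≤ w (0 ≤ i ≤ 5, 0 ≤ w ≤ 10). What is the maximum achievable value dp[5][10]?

i\w   0   1   2   3   4   5   6   7   8   9  10
  0   0   0   0   0   0   0   0   0   0   0   0
  1   0   0   0   0   0   0   0   1   1   1   1
  2   0   0   0   6   6   6   6   6   6   6   7
  3   0   0   0   6   6   6   6   6   6   6   8
  4   0   0   0   6  10  10  10  16  16  16  16
  5   0   0   0   9  10  10  15  19  19  19  25

25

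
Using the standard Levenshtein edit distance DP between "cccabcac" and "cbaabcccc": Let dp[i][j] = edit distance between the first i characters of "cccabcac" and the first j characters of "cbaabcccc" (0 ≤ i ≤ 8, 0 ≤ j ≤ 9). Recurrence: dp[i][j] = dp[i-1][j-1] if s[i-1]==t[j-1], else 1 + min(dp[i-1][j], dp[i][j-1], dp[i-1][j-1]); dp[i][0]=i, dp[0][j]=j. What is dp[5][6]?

3

   ''  c  b  a  a  b  c  c  c  c
''  0  1  2  3  4  5  6  7  8  9
 c  1  0  1  2  3  4  5  6  7  8
 c  2  1  1  2  3  4  4  5  6  7
 c  3  2  2  2  3  4  4  4  5  6
 a  4  3  3  2  2  3  4  5  5  6
 b  5  4  3  3  3  2  3  4  5  6
 c  6  5  4  4  4  3  2  3  4  5
 a  7  6  5  4  4  4  3  3  4  5
 c  8  7  6  5  5  5  4  3  3  4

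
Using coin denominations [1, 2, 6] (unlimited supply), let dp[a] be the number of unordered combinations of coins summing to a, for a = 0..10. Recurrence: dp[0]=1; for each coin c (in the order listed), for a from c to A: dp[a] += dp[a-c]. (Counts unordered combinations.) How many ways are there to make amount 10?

9

after  coin     0     1     2     3     4     5     6     7     8     9    10
          1     1     1     1     1     1     1     1     1     1     1     1
          2     1     1     2     2     3     3     4     4     5     5     6
          6     1     1     2     2     3     3     5     5     7     7     9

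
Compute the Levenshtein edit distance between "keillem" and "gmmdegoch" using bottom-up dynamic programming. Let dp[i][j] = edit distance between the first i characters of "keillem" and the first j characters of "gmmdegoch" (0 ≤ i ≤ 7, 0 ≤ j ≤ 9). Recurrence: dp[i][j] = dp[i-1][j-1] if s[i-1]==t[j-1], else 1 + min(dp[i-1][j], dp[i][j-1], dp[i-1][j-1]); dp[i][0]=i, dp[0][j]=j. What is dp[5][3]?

5

   ''  g  m  m  d  e  g  o  c  h
''  0  1  2  3  4  5  6  7  8  9
 k  1  1  2  3  4  5  6  7  8  9
 e  2  2  2  3  4  4  5  6  7  8
 i  3  3  3  3  4  5  5  6  7  8
 l  4  4  4  4  4  5  6  6  7  8
 l  5  5  5  5  5  5  6  7  7  8
 e  6  6  6  6  6  5  6  7  8  8
 m  7  7  6  6  7  6  6  7  8  9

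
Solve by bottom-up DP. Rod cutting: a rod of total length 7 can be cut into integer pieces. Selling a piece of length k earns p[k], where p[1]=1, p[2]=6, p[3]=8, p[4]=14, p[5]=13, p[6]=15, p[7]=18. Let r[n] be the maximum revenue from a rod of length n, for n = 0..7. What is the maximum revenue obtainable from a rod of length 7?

   n    0    1    2    3    4    5    6    7
r[n]    0    1    6    8   14   15   20   22

22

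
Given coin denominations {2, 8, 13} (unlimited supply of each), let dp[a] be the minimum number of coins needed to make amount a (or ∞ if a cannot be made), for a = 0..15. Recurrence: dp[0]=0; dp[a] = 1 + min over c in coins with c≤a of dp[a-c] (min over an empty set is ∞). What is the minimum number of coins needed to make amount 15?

2

 a  0  1  2  3  4  5  6  7  8  9 10 11 12 13 14 15
dp  0  -  1  -  2  -  3  -  1  -  2  -  3  1  4  2
(- denotes ∞ / unreachable)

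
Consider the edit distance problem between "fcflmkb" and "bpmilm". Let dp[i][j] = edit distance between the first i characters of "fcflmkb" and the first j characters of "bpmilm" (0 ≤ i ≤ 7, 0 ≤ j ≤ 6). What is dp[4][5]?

   ''  b  p  m  i  l  m
''  0  1  2  3  4  5  6
 f  1  1  2  3  4  5  6
 c  2  2  2  3  4  5  6
 f  3  3  3  3  4  5  6
 l  4  4  4  4  4  4  5
 m  5  5  5  4  5  5  4
 k  6  6  6  5  5  6  5
 b  7  6  7  6  6  6  6

4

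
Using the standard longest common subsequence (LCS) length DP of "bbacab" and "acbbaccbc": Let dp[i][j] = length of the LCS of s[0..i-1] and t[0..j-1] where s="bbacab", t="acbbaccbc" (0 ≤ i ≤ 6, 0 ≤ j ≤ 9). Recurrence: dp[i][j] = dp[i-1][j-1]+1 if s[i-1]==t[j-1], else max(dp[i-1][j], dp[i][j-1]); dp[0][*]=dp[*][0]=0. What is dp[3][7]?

3

   ''  a  c  b  b  a  c  c  b  c
''  0  0  0  0  0  0  0  0  0  0
 b  0  0  0  1  1  1  1  1  1  1
 b  0  0  0  1  2  2  2  2  2  2
 a  0  1  1  1  2  3  3  3  3  3
 c  0  1  2  2  2  3  4  4  4  4
 a  0  1  2  2  2  3  4  4  4  4
 b  0  1  2  3  3  3  4  4  5  5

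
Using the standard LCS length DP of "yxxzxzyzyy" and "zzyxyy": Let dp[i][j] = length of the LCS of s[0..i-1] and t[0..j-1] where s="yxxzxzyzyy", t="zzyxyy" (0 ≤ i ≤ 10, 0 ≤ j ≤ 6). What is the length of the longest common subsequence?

5

   ''  z  z  y  x  y  y
''  0  0  0  0  0  0  0
 y  0  0  0  1  1  1  1
 x  0  0  0  1  2  2  2
 x  0  0  0  1  2  2  2
 z  0  1  1  1  2  2  2
 x  0  1  1  1  2  2  2
 z  0  1  2  2  2  2  2
 y  0  1  2  3  3  3  3
 z  0  1  2  3  3  3  3
 y  0  1  2  3  3  4  4
 y  0  1  2  3  3  4  5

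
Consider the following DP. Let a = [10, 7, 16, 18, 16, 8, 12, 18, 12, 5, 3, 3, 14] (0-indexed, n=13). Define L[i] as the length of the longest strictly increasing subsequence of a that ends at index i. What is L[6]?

   i    0    1    2    3    4    5    6    7    8    9   10   11   12
a[i]   10    7   16   18   16    8   12   18   12    5    3    3   14
L[i]    1    1    2    3    2    2    3    4    3    1    1    1    4

3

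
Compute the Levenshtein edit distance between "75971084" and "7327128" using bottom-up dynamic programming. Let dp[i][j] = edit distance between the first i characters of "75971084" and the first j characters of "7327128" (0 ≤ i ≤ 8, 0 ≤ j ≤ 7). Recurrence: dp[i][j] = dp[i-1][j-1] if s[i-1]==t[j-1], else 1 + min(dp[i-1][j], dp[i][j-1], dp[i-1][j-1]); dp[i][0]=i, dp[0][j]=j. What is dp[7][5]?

   ''  7  3  2  7  1  2  8
''  0  1  2  3  4  5  6  7
 7  1  0  1  2  3  4  5  6
 5  2  1  1  2  3  4  5  6
 9  3  2  2  2  3  4  5  6
 7  4  3  3  3  2  3  4  5
 1  5  4  4  4  3  2  3  4
 0  6  5  5  5  4  3  3  4
 8  7  6  6  6  5  4  4  3
 4  8  7  7  7  6  5  5  4

4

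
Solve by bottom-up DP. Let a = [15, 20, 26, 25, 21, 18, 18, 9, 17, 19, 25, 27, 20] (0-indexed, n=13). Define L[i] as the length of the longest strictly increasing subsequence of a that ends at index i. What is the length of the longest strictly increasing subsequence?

   i    0    1    2    3    4    5    6    7    8    9   10   11   12
a[i]   15   20   26   25   21   18   18    9   17   19   25   27   20
L[i]    1    2    3    3    3    2    2    1    2    3    4    5    4

5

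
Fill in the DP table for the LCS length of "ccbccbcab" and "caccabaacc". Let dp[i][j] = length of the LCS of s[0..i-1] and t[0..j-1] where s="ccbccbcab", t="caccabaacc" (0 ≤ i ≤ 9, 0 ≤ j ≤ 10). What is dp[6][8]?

   ''  c  a  c  c  a  b  a  a  c  c
''  0  0  0  0  0  0  0  0  0  0  0
 c  0  1  1  1  1  1  1  1  1  1  1
 c  0  1  1  2  2  2  2  2  2  2  2
 b  0  1  1  2  2  2  3  3  3  3  3
 c  0  1  1  2  3  3  3  3  3  4  4
 c  0  1  1  2  3  3  3  3  3  4  5
 b  0  1  1  2  3  3  4  4  4  4  5
 c  0  1  1  2  3  3  4  4  4  5  5
 a  0  1  2  2  3  4  4  5  5  5  5
 b  0  1  2  2  3  4  5  5  5  5  5

4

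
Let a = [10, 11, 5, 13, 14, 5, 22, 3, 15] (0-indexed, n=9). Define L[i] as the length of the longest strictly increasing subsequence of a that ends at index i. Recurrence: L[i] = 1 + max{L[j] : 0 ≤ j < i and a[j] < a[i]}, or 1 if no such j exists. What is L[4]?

   i    0    1    2    3    4    5    6    7    8
a[i]   10   11    5   13   14    5   22    3   15
L[i]    1    2    1    3    4    1    5    1    5

4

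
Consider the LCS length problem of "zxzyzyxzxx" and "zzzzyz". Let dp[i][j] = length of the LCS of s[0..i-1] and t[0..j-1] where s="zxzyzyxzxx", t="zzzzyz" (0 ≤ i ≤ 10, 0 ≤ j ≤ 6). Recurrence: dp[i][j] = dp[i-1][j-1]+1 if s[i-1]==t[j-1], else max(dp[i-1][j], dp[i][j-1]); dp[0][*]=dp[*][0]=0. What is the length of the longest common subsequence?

   ''  z  z  z  z  y  z
''  0  0  0  0  0  0  0
 z  0  1  1  1  1  1  1
 x  0  1  1  1  1  1  1
 z  0  1  2  2  2  2  2
 y  0  1  2  2  2  3  3
 z  0  1  2  3  3  3  4
 y  0  1  2  3  3  4  4
 x  0  1  2  3  3  4  4
 z  0  1  2  3  4  4  5
 x  0  1  2  3  4  4  5
 x  0  1  2  3  4  4  5

5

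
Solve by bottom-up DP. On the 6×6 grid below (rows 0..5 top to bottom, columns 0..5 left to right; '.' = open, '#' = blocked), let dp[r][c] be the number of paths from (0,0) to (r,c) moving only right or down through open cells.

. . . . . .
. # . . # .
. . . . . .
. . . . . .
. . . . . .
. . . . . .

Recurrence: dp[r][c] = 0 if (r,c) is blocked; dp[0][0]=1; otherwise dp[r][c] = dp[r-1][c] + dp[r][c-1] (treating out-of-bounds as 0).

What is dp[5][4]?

r\c   0   1   2   3   4   5
  0   1   1   1   1   1   1
  1   1   0   1   2   0   1
  2   1   1   2   4   4   5
  3   1   2   4   8  12  17
  4   1   3   7  15  27  44
  5   1   4  11  26  53  97

53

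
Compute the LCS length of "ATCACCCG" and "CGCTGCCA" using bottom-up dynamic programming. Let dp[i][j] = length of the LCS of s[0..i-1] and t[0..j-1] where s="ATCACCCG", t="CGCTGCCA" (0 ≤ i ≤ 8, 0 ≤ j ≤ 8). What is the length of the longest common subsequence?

   ''  C  G  C  T  G  C  C  A
''  0  0  0  0  0  0  0  0  0
 A  0  0  0  0  0  0  0  0  1
 T  0  0  0  0  1  1  1  1  1
 C  0  1  1  1  1  1  2  2  2
 A  0  1  1  1  1  1  2  2  3
 C  0  1  1  2  2  2  2  3  3
 C  0  1  1  2  2  2  3  3  3
 C  0  1  1  2  2  2  3  4  4
 G  0  1  2  2  2  3  3  4  4

4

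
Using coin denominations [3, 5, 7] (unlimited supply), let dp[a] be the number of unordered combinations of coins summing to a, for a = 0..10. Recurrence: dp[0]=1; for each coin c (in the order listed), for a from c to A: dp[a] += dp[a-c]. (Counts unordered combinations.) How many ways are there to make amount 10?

after  coin     0     1     2     3     4     5     6     7     8     9    10
          3     1     0     0     1     0     0     1     0     0     1     0
          5     1     0     0     1     0     1     1     0     1     1     1
          7     1     0     0     1     0     1     1     1     1     1     2

2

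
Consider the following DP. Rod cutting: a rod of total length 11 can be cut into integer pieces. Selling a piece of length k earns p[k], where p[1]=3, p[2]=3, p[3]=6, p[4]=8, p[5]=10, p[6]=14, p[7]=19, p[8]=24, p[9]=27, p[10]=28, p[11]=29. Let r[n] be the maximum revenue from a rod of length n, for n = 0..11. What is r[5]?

15

   n    0    1    2    3    4    5    6    7    8    9   10   11
r[n]    0    3    6    9   12   15   18   21   24   27   30   33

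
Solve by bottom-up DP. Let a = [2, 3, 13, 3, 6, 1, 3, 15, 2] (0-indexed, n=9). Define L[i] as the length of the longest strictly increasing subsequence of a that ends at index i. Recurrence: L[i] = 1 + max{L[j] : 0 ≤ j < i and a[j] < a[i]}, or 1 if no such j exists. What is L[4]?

   i    0    1    2    3    4    5    6    7    8
a[i]    2    3   13    3    6    1    3   15    2
L[i]    1    2    3    2    3    1    2    4    2

3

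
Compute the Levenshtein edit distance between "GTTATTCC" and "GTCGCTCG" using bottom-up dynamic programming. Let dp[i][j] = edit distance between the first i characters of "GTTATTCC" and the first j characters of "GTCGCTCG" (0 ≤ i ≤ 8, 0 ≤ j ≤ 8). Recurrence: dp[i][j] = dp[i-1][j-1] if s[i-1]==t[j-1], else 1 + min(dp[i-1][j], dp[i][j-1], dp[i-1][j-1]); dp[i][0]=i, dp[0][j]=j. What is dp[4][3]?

   ''  G  T  C  G  C  T  C  G
''  0  1  2  3  4  5  6  7  8
 G  1  0  1  2  3  4  5  6  7
 T  2  1  0  1  2  3  4  5  6
 T  3  2  1  1  2  3  3  4  5
 A  4  3  2  2  2  3  4  4  5
 T  5  4  3  3  3  3  3  4  5
 T  6  5  4  4  4  4  3  4  5
 C  7  6  5  4  5  4  4  3  4
 C  8  7  6  5  5  5  5  4  4

2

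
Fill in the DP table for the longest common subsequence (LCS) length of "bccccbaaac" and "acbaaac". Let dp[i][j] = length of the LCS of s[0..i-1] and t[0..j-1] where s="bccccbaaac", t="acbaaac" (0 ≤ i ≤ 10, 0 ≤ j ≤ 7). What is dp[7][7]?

3

   ''  a  c  b  a  a  a  c
''  0  0  0  0  0  0  0  0
 b  0  0  0  1  1  1  1  1
 c  0  0  1  1  1  1  1  2
 c  0  0  1  1  1  1  1  2
 c  0  0  1  1  1  1  1  2
 c  0  0  1  1  1  1  1  2
 b  0  0  1  2  2  2  2  2
 a  0  1  1  2  3  3  3  3
 a  0  1  1  2  3  4  4  4
 a  0  1  1  2  3  4  5  5
 c  0  1  2  2  3  4  5  6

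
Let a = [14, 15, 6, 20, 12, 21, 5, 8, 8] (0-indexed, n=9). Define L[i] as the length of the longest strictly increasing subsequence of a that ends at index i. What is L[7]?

2

   i    0    1    2    3    4    5    6    7    8
a[i]   14   15    6   20   12   21    5    8    8
L[i]    1    2    1    3    2    4    1    2    2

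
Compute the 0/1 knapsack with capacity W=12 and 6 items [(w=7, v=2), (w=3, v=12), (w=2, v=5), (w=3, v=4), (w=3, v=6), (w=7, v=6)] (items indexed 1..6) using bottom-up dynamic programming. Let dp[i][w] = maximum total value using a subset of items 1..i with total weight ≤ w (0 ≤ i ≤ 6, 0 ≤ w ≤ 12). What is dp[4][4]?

12

i\w   0   1   2   3   4   5   6   7   8   9  10  11  12
  0   0   0   0   0   0   0   0   0   0   0   0   0   0
  1   0   0   0   0   0   0   0   2   2   2   2   2   2
  2   0   0   0  12  12  12  12  12  12  12  14  14  14
  3   0   0   5  12  12  17  17  17  17  17  17  17  19
  4   0   0   5  12  12  17  17  17  21  21  21  21  21
  5   0   0   5  12  12  17  18  18  23  23  23  27  27
  6   0   0   5  12  12  17  18  18  23  23  23  27  27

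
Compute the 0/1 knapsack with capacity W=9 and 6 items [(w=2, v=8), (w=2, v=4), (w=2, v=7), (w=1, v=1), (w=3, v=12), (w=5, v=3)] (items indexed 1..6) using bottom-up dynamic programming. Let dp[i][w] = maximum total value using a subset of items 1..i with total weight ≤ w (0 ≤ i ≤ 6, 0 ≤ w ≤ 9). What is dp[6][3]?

i\w   0   1   2   3   4   5   6   7   8   9
  0   0   0   0   0   0   0   0   0   0   0
  1   0   0   8   8   8   8   8   8   8   8
  2   0   0   8   8  12  12  12  12  12  12
  3   0   0   8   8  15  15  19  19  19  19
  4   0   1   8   9  15  16  19  20  20  20
  5   0   1   8  12  15  20  21  27  28  31
  6   0   1   8  12  15  20  21  27  28  31

12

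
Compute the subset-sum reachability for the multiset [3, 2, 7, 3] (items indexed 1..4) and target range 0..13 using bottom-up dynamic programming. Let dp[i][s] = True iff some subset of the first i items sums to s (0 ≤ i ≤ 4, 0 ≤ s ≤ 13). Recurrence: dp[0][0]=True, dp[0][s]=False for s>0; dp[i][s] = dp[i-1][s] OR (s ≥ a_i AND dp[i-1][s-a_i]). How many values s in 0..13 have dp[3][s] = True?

8

i\s   0   1   2   3   4   5   6   7   8   9  10  11  12  13
  0   T   F   F   F   F   F   F   F   F   F   F   F   F   F
  1   T   F   F   T   F   F   F   F   F   F   F   F   F   F
  2   T   F   T   T   F   T   F   F   F   F   F   F   F   F
  3   T   F   T   T   F   T   F   T   F   T   T   F   T   F
  4   T   F   T   T   F   T   T   T   T   T   T   F   T   T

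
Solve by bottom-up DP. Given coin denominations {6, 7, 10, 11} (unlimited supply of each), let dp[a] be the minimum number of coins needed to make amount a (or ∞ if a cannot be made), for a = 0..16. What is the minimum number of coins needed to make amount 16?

2

 a  0  1  2  3  4  5  6  7  8  9 10 11 12 13 14 15 16
dp  0  -  -  -  -  -  1  1  -  -  1  1  2  2  2  -  2
(- denotes ∞ / unreachable)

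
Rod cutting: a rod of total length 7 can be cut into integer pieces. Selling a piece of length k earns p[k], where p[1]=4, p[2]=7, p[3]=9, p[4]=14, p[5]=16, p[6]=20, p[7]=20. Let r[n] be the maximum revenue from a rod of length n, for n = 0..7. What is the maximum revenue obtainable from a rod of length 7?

28

   n    0    1    2    3    4    5    6    7
r[n]    0    4    8   12   16   20   24   28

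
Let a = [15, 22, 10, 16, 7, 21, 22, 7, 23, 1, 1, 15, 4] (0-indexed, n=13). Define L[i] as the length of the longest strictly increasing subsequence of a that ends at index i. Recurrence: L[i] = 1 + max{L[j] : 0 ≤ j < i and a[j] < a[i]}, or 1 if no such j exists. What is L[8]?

5

   i    0    1    2    3    4    5    6    7    8    9   10   11   12
a[i]   15   22   10   16    7   21   22    7   23    1    1   15    4
L[i]    1    2    1    2    1    3    4    1    5    1    1    2    2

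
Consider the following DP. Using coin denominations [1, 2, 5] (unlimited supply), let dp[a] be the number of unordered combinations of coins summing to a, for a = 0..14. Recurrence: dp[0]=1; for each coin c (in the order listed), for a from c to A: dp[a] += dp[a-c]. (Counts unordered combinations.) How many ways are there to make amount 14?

16

after  coin     0     1     2     3     4     5     6     7     8     9    10    11    12    13    14
          1     1     1     1     1     1     1     1     1     1     1     1     1     1     1     1
          2     1     1     2     2     3     3     4     4     5     5     6     6     7     7     8
          5     1     1     2     2     3     4     5     6     7     8    10    11    13    14    16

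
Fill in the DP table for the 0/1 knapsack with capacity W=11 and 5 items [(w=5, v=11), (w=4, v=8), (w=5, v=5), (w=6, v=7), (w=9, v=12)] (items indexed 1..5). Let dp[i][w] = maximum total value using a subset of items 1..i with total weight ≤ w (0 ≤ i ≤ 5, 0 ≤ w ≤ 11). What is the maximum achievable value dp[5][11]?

i\w   0   1   2   3   4   5   6   7   8   9  10  11
  0   0   0   0   0   0   0   0   0   0   0   0   0
  1   0   0   0   0   0  11  11  11  11  11  11  11
  2   0   0   0   0   8  11  11  11  11  19  19  19
  3   0   0   0   0   8  11  11  11  11  19  19  19
  4   0   0   0   0   8  11  11  11  11  19  19  19
  5   0   0   0   0   8  11  11  11  11  19  19  19

19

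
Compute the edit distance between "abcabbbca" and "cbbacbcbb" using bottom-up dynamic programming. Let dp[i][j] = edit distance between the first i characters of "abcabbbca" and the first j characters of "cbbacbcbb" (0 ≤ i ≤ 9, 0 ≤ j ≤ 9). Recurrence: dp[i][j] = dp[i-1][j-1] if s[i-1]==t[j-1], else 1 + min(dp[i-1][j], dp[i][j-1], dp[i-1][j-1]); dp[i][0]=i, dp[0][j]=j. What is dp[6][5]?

4

   ''  c  b  b  a  c  b  c  b  b
''  0  1  2  3  4  5  6  7  8  9
 a  1  1  2  3  3  4  5  6  7  8
 b  2  2  1  2  3  4  4  5  6  7
 c  3  2  2  2  3  3  4  4  5  6
 a  4  3  3  3  2  3  4  5  5  6
 b  5  4  3  3  3  3  3  4  5  5
 b  6  5  4  3  4  4  3  4  4  5
 b  7  6  5  4  4  5  4  4  4  4
 c  8  7  6  5  5  4  5  4  5  5
 a  9  8  7  6  5  5  5  5  5  6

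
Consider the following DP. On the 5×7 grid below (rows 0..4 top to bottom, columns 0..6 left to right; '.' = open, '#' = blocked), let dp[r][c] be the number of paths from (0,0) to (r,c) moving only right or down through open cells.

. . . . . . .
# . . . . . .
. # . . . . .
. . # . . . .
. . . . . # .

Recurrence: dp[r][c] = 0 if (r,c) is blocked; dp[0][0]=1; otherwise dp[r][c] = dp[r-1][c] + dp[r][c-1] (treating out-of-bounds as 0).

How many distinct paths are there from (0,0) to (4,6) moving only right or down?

r\c   0   1   2   3   4   5   6
  0   1   1   1   1   1   1   1
  1   0   1   2   3   4   5   6
  2   0   0   2   5   9  14  20
  3   0   0   0   5  14  28  48
  4   0   0   0   5  19   0  48

48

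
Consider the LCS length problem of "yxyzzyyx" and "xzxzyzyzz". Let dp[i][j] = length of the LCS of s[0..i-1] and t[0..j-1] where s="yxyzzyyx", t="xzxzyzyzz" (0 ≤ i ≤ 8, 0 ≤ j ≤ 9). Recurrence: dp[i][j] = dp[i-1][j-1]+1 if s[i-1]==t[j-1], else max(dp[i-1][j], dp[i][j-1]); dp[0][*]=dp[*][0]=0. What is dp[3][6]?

   ''  x  z  x  z  y  z  y  z  z
''  0  0  0  0  0  0  0  0  0  0
 y  0  0  0  0  0  1  1  1  1  1
 x  0  1  1  1  1  1  1  1  1  1
 y  0  1  1  1  1  2  2  2  2  2
 z  0  1  2  2  2  2  3  3  3  3
 z  0  1  2  2  3  3  3  3  4  4
 y  0  1  2  2  3  4  4  4  4  4
 y  0  1  2  2  3  4  4  5  5  5
 x  0  1  2  3  3  4  4  5  5  5

2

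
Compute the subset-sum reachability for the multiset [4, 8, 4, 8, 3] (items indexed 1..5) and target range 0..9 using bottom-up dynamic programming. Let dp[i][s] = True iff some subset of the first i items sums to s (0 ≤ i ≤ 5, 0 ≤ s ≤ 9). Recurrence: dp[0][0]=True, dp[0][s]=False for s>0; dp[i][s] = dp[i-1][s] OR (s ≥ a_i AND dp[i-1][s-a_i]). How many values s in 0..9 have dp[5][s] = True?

i\s   0   1   2   3   4   5   6   7   8   9
  0   T   F   F   F   F   F   F   F   F   F
  1   T   F   F   F   T   F   F   F   F   F
  2   T   F   F   F   T   F   F   F   T   F
  3   T   F   F   F   T   F   F   F   T   F
  4   T   F   F   F   T   F   F   F   T   F
  5   T   F   F   T   T   F   F   T   T   F

5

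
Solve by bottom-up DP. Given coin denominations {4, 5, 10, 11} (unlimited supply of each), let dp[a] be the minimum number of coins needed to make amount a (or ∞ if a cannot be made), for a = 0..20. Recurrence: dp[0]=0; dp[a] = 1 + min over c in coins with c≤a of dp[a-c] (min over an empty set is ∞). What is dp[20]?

2

 a  0  1  2  3  4  5  6  7  8  9 10 11 12 13 14 15 16 17 18 19 20
dp  0  -  -  -  1  1  -  -  2  2  1  1  3  3  2  2  2  4  3  3  2
(- denotes ∞ / unreachable)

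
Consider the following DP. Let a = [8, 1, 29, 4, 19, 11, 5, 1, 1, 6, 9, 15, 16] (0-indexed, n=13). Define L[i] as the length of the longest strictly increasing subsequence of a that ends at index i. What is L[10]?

   i    0    1    2    3    4    5    6    7    8    9   10   11   12
a[i]    8    1   29    4   19   11    5    1    1    6    9   15   16
L[i]    1    1    2    2    3    3    3    1    1    4    5    6    7

5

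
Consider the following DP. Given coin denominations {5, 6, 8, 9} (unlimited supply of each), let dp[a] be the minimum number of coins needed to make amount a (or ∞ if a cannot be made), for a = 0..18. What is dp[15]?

2

 a  0  1  2  3  4  5  6  7  8  9 10 11 12 13 14 15 16 17 18
dp  0  -  -  -  -  1  1  -  1  1  2  2  2  2  2  2  2  2  2
(- denotes ∞ / unreachable)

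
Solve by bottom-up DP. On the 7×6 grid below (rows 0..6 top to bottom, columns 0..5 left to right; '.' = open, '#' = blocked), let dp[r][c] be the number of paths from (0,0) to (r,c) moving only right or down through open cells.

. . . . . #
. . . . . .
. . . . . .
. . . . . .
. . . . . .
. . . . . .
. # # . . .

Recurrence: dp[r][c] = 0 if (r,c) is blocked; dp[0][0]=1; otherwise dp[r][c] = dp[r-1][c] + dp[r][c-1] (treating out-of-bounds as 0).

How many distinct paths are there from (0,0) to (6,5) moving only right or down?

r\c   0   1   2   3   4   5
  0   1   1   1   1   1   0
  1   1   2   3   4   5   5
  2   1   3   6  10  15  20
  3   1   4  10  20  35  55
  4   1   5  15  35  70 125
  5   1   6  21  56 126 251
  6   1   0   0  56 182 433

433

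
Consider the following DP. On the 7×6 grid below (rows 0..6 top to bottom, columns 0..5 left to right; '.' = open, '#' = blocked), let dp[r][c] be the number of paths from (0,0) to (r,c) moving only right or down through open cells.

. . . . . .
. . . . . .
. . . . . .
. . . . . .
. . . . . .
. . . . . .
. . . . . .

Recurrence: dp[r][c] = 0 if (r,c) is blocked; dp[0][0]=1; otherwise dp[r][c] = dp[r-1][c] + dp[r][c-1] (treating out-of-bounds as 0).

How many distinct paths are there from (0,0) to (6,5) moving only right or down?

462

r\c   0   1   2   3   4   5
  0   1   1   1   1   1   1
  1   1   2   3   4   5   6
  2   1   3   6  10  15  21
  3   1   4  10  20  35  56
  4   1   5  15  35  70 126
  5   1   6  21  56 126 252
  6   1   7  28  84 210 462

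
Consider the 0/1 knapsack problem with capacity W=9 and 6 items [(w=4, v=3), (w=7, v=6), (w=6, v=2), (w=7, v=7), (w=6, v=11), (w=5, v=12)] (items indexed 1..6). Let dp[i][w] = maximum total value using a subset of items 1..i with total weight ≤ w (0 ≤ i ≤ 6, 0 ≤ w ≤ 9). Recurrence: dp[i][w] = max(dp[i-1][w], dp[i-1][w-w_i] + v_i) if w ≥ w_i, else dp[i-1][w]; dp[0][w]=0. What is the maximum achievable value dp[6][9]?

15

i\w   0   1   2   3   4   5   6   7   8   9
  0   0   0   0   0   0   0   0   0   0   0
  1   0   0   0   0   3   3   3   3   3   3
  2   0   0   0   0   3   3   3   6   6   6
  3   0   0   0   0   3   3   3   6   6   6
  4   0   0   0   0   3   3   3   7   7   7
  5   0   0   0   0   3   3  11  11  11  11
  6   0   0   0   0   3  12  12  12  12  15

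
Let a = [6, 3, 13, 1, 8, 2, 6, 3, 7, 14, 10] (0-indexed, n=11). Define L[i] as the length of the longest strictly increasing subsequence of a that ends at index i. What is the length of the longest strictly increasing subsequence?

   i    0    1    2    3    4    5    6    7    8    9   10
a[i]    6    3   13    1    8    2    6    3    7   14   10
L[i]    1    1    2    1    2    2    3    3    4    5    5

5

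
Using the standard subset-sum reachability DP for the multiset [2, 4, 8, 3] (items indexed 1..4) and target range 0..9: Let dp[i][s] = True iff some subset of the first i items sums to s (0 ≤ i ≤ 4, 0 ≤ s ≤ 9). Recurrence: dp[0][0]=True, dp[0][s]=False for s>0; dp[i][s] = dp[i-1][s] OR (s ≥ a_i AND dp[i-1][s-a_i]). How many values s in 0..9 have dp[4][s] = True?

9

i\s   0   1   2   3   4   5   6   7   8   9
  0   T   F   F   F   F   F   F   F   F   F
  1   T   F   T   F   F   F   F   F   F   F
  2   T   F   T   F   T   F   T   F   F   F
  3   T   F   T   F   T   F   T   F   T   F
  4   T   F   T   T   T   T   T   T   T   T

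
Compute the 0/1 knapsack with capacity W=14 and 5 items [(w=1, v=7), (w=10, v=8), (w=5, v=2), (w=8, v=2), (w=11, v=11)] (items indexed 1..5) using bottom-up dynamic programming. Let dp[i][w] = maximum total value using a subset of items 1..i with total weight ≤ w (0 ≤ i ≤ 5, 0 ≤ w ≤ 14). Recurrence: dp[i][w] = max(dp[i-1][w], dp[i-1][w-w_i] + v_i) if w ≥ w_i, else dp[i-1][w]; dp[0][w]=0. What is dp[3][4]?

7

i\w   0   1   2   3   4   5   6   7   8   9  10  11  12  13  14
  0   0   0   0   0   0   0   0   0   0   0   0   0   0   0   0
  1   0   7   7   7   7   7   7   7   7   7   7   7   7   7   7
  2   0   7   7   7   7   7   7   7   7   7   8  15  15  15  15
  3   0   7   7   7   7   7   9   9   9   9   9  15  15  15  15
  4   0   7   7   7   7   7   9   9   9   9   9  15  15  15  15
  5   0   7   7   7   7   7   9   9   9   9   9  15  18  18  18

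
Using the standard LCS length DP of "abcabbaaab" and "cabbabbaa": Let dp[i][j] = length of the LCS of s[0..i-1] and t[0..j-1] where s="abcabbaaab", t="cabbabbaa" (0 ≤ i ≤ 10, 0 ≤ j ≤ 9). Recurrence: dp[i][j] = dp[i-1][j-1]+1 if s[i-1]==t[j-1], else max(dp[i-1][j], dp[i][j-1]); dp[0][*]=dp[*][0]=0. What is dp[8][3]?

   ''  c  a  b  b  a  b  b  a  a
''  0  0  0  0  0  0  0  0  0  0
 a  0  0  1  1  1  1  1  1  1  1
 b  0  0  1  2  2  2  2  2  2  2
 c  0  1  1  2  2  2  2  2  2  2
 a  0  1  2  2  2  3  3  3  3  3
 b  0  1  2  3  3  3  4  4  4  4
 b  0  1  2  3  4  4  4  5  5  5
 a  0  1  2  3  4  5  5  5  6  6
 a  0  1  2  3  4  5  5  5  6  7
 a  0  1  2  3  4  5  5  5  6  7
 b  0  1  2  3  4  5  6  6  6  7

3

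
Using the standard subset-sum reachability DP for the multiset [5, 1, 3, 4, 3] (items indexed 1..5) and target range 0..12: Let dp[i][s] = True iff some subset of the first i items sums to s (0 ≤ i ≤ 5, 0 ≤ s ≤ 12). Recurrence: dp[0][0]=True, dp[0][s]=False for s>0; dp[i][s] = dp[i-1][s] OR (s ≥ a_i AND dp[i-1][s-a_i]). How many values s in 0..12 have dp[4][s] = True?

i\s   0   1   2   3   4   5   6   7   8   9  10  11  12
  0   T   F   F   F   F   F   F   F   F   F   F   F   F
  1   T   F   F   F   F   T   F   F   F   F   F   F   F
  2   T   T   F   F   F   T   T   F   F   F   F   F   F
  3   T   T   F   T   T   T   T   F   T   T   F   F   F
  4   T   T   F   T   T   T   T   T   T   T   T   F   T
  5   T   T   F   T   T   T   T   T   T   T   T   T   T

11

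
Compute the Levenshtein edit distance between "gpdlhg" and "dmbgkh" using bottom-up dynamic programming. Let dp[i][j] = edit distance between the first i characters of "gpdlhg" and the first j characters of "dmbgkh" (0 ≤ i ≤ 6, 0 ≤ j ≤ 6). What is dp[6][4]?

4

   ''  d  m  b  g  k  h
''  0  1  2  3  4  5  6
 g  1  1  2  3  3  4  5
 p  2  2  2  3  4  4  5
 d  3  2  3  3  4  5  5
 l  4  3  3  4  4  5  6
 h  5  4  4  4  5  5  5
 g  6  5  5  5  4  5  6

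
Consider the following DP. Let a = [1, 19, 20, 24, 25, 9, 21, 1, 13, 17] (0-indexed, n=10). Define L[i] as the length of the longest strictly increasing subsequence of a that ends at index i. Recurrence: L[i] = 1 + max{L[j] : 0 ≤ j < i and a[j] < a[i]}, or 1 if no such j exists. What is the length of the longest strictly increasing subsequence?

   i    0    1    2    3    4    5    6    7    8    9
a[i]    1   19   20   24   25    9   21    1   13   17
L[i]    1    2    3    4    5    2    4    1    3    4

5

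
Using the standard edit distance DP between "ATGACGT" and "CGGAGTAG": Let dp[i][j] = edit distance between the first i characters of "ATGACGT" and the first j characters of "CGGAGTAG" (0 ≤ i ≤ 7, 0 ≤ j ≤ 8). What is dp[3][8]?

   ''  C  G  G  A  G  T  A  G
''  0  1  2  3  4  5  6  7  8
 A  1  1  2  3  3  4  5  6  7
 T  2  2  2  3  4  4  4  5  6
 G  3  3  2  2  3  4  5  5  5
 A  4  4  3  3  2  3  4  5  6
 C  5  4  4  4  3  3  4  5  6
 G  6  5  4  4  4  3  4  5  5
 T  7  6  5  5  5  4  3  4  5

5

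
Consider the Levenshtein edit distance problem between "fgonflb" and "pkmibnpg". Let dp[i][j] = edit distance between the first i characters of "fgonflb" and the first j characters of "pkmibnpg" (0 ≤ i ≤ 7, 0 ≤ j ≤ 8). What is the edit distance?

   ''  p  k  m  i  b  n  p  g
''  0  1  2  3  4  5  6  7  8
 f  1  1  2  3  4  5  6  7  8
 g  2  2  2  3  4  5  6  7  7
 o  3  3  3  3  4  5  6  7  8
 n  4  4  4  4  4  5  5  6  7
 f  5  5  5  5  5  5  6  6  7
 l  6  6  6  6  6  6  6  7  7
 b  7  7  7  7  7  6  7  7  8

8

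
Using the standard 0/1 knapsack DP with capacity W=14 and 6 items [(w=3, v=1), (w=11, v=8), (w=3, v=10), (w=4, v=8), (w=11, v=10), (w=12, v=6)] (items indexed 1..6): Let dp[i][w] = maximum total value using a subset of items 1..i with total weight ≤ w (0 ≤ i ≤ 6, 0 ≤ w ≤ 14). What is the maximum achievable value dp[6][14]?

i\w   0   1   2   3   4   5   6   7   8   9  10  11  12  13  14
  0   0   0   0   0   0   0   0   0   0   0   0   0   0   0   0
  1   0   0   0   1   1   1   1   1   1   1   1   1   1   1   1
  2   0   0   0   1   1   1   1   1   1   1   1   8   8   8   9
  3   0   0   0  10  10  10  11  11  11  11  11  11  11  11  18
  4   0   0   0  10  10  10  11  18  18  18  19  19  19  19  19
  5   0   0   0  10  10  10  11  18  18  18  19  19  19  19  20
  6   0   0   0  10  10  10  11  18  18  18  19  19  19  19  20

20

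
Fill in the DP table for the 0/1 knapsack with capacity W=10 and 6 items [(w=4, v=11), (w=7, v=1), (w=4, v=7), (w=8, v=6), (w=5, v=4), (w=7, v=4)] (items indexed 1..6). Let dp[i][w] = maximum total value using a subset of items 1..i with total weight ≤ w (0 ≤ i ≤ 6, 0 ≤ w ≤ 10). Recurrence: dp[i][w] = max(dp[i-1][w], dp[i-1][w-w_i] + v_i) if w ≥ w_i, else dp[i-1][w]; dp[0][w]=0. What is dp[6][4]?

11

i\w   0   1   2   3   4   5   6   7   8   9  10
  0   0   0   0   0   0   0   0   0   0   0   0
  1   0   0   0   0  11  11  11  11  11  11  11
  2   0   0   0   0  11  11  11  11  11  11  11
  3   0   0   0   0  11  11  11  11  18  18  18
  4   0   0   0   0  11  11  11  11  18  18  18
  5   0   0   0   0  11  11  11  11  18  18  18
  6   0   0   0   0  11  11  11  11  18  18  18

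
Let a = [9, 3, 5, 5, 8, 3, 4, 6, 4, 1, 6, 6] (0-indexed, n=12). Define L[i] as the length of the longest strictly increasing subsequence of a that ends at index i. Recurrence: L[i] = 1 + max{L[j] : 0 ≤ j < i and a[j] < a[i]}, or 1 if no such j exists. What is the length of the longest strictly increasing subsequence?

   i    0    1    2    3    4    5    6    7    8    9   10   11
a[i]    9    3    5    5    8    3    4    6    4    1    6    6
L[i]    1    1    2    2    3    1    2    3    2    1    3    3

3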